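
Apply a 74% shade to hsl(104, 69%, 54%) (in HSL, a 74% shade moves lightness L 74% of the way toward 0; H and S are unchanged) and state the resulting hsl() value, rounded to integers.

hsl(104, 69%, 14%)

L moves 74% from 54 toward 0: 54 − 39.96 = 14.04 → 14.
H and S are unchanged.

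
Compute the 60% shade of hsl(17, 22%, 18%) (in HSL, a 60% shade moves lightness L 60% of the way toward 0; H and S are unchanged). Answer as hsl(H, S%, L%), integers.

L moves 60% from 18 toward 0: 18 − 10.8 = 7.2 → 7.
H and S are unchanged.

hsl(17, 22%, 7%)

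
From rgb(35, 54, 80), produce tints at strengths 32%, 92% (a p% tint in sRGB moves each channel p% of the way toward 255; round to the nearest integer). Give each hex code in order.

#697688, #edeff1

32%: (35 + 70.4 = 105.4→105, 54 + 64.32 = 118.32→118, 80 + 56 = 136→136) → #697688
92%: (35 + 202.4 = 237.4→237, 54 + 184.92 = 238.92→239, 80 + 161 = 241→241) → #edeff1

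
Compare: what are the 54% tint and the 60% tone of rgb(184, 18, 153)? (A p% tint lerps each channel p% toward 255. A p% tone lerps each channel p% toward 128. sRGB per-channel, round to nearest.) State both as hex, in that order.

#de92d0, #96548a

54% tint:
  R: 184 + 0.54×(255−184) = 184 + 38.34 = 222.34 → 222
  G: 18 + 0.54×(255−18) = 18 + 127.98 = 145.98 → 146
  B: 153 + 0.54×(255−153) = 153 + 55.08 = 208.08 → 208
  → #de92d0
60% tone:
  R: 184 + 0.6×(128−184) = 184 − 33.6 = 150.4 → 150
  G: 18 + 0.6×(128−18) = 18 + 66 = 84 → 84
  B: 153 − 15 = 138 → 138
  → #96548a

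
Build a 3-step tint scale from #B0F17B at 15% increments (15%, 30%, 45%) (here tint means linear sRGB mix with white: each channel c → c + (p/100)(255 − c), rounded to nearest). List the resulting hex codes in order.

#BCF38F, #C8F5A3, #D4F7B6

#B0F17B is rgb(176, 241, 123).
15%: (176 + 11.85 = 187.85→188, 241 + 2.1 = 243.1→243, 123 + 19.8 = 142.8→143) → #BCF38F
30%: (176 + 23.7 = 199.7→200, 241 + 4.2 = 245.2→245, 123 + 39.6 = 162.6→163) → #C8F5A3
45%: (176 + 35.55 = 211.55→212, 241 + 6.3 = 247.3→247, 123 + 59.4 = 182.4→182) → #D4F7B6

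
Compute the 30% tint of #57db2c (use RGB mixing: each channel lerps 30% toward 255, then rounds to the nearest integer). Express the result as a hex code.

#89e66b

#57db2c is rgb(87, 219, 44).
Per channel, c → c + 0.3(255 − c):
  R: 87 + 0.3×(255−87) = 87 + 50.4 = 137.4 → 137
  G: 219 + 0.3×(255−219) = 219 + 10.8 = 229.8 → 230
  B: 44 + 63.3 = 107.3 → 107
rgb(137, 230, 107) = #89e66b.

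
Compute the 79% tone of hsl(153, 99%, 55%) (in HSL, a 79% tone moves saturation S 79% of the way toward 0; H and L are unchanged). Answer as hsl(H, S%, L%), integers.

hsl(153, 21%, 55%)

S moves 79% from 99 toward 0: 99 − 78.21 = 20.79 → 21.
H and L are unchanged.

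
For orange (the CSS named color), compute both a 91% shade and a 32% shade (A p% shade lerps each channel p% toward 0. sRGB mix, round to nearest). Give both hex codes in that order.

CSS orange is rgb(255, 165, 0).
91% shade:
  R: 255 + 0.91×(0−255) = 255 − 232.05 = 22.95 → 23
  G: 165 − 150.15 = 14.85 → 15
  B: 0 + 0 = 0 → 0
  → #170F00
32% shade:
  R: 255 + 0.32×(0−255) = 255 − 81.6 = 173.4 → 173
  G: 165 − 52.8 = 112.2 → 112
  B: 0 + 0.32×(0−0) = 0 + 0 = 0 → 0
  → #AD7000

#170F00, #AD7000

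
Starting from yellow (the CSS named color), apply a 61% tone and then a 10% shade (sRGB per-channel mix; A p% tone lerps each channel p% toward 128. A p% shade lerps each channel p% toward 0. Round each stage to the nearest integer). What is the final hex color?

#A0A046

CSS yellow is rgb(255, 255, 0).
Lerp each channel 61% toward 128:
  R: 255 − 77.47 = 177.53 → 178
  G: 255 − 77.47 = 177.53 → 178
  B: 0 + 78.08 = 78.08 → 78
After the tone: rgb(178, 178, 78) = #B2B24E.
Lerp each channel 10% toward 0:
  R: 178 + 0.1×(0−178) = 178 − 17.8 = 160.2 → 160
  G: 178 + 0.1×(0−178) = 178 − 17.8 = 160.2 → 160
  B: 78 + 0.1×(0−78) = 78 − 7.8 = 70.2 → 70
rgb(160, 160, 70) = #A0A046.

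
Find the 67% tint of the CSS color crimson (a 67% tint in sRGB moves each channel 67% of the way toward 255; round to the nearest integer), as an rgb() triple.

CSS crimson is rgb(220, 20, 60).
Per channel, c → c + 0.67(255 − c):
  R: 220 + 0.67×(255−220) = 220 + 23.45 = 243.45 → 243
  G: 20 + 0.67×(255−20) = 20 + 157.45 = 177.45 → 177
  B: 60 + 130.65 = 190.65 → 191

rgb(243, 177, 191)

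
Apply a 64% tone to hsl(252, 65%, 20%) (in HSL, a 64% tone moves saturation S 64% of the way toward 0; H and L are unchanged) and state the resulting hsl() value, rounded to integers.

S moves 64% from 65 toward 0: 65 − 41.6 = 23.4 → 23.
H and L are unchanged.

hsl(252, 23%, 20%)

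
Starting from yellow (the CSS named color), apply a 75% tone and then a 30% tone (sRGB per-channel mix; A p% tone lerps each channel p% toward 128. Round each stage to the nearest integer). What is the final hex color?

#96966a

CSS yellow is rgb(255, 255, 0).
Per channel, c → c + 0.75(128 − c):
  R: 255 + 0.75×(128−255) = 255 − 95.25 = 159.75 → 160
  G: 255 + 0.75×(128−255) = 255 − 95.25 = 159.75 → 160
  B: 0 + 96 = 96 → 96
After the tone: rgb(160, 160, 96) = #a0a060.
Per channel, c → c + 0.3(128 − c):
  R: 160 − 9.6 = 150.4 → 150
  G: 160 − 9.6 = 150.4 → 150
  B: 96 + 0.3×(128−96) = 96 + 9.6 = 105.6 → 106
rgb(150, 150, 106) = #96966a.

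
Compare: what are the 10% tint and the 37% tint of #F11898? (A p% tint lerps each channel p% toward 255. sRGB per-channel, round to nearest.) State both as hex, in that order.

#F22FA2, #F66DBE

#F11898 is rgb(241, 24, 152).
10% tint:
  R: 241 + 1.4 = 242.4 → 242
  G: 24 + 23.1 = 47.1 → 47
  B: 152 + 0.1×(255−152) = 152 + 10.3 = 162.3 → 162
  → #F22FA2
37% tint:
  R: 241 + 0.37×(255−241) = 241 + 5.18 = 246.18 → 246
  G: 24 + 0.37×(255−24) = 24 + 85.47 = 109.47 → 109
  B: 152 + 0.37×(255−152) = 152 + 38.11 = 190.11 → 190
  → #F66DBE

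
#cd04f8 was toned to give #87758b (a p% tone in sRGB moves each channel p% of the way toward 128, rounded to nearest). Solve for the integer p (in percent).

#cd04f8 is rgb(205, 4, 248); #87758b is rgb(135, 117, 139).
On the G channel (widest range): 117 ≈ 4 + (p/100)(128 − 4), so p ≈ 100×(117 − 4)/(128 − 4) = 11300/124 = 91.13.
p = 91 reproduces all three channels after rounding.

91%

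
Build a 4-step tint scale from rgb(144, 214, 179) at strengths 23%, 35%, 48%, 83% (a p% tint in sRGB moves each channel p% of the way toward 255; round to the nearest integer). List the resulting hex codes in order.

23%: (144 + 25.53 = 169.53→170, 214 + 9.43 = 223.43→223, 179 + 17.48 = 196.48→196) → #AADFC4
35%: (144 + 38.85 = 182.85→183, 214 + 14.35 = 228.35→228, 179 + 26.6 = 205.6→206) → #B7E4CE
48%: (144 + 53.28 = 197.28→197, 214 + 19.68 = 233.68→234, 179 + 36.48 = 215.48→215) → #C5EAD7
83%: (144 + 92.13 = 236.13→236, 214 + 34.03 = 248.03→248, 179 + 63.08 = 242.08→242) → #ECF8F2

#AADFC4, #B7E4CE, #C5EAD7, #ECF8F2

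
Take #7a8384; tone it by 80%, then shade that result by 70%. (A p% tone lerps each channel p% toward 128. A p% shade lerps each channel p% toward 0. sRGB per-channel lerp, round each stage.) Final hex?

#7a8384 is rgb(122, 131, 132).
Lerp each channel 80% toward 128:
  R: 122 + 4.8 = 126.8 → 127
  G: 131 + 0.8×(128−131) = 131 − 2.4 = 128.6 → 129
  B: 132 − 3.2 = 128.8 → 129
After the tone: rgb(127, 129, 129) = #7f8181.
Lerp each channel 70% toward 0:
  R: 127 − 88.9 = 38.1 → 38
  G: 129 + 0.7×(0−129) = 129 − 90.3 = 38.7 → 39
  B: 129 + 0.7×(0−129) = 129 − 90.3 = 38.7 → 39
rgb(38, 39, 39) = #262727.

#262727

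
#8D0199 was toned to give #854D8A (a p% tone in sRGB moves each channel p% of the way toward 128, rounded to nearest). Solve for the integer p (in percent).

60%

#8D0199 is rgb(141, 1, 153); #854D8A is rgb(133, 77, 138).
On the G channel (widest range): 77 ≈ 1 + (p/100)(128 − 1), so p ≈ 100×(77 − 1)/(128 − 1) = 7600/127 = 59.84.
p = 60 reproduces all three channels after rounding.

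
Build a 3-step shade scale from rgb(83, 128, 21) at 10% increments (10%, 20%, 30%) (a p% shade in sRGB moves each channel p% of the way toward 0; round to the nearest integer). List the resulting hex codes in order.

#4B7313, #426611, #3A5A0F

10%: (83 − 8.3 = 74.7→75, 128 − 12.8 = 115.2→115, 21 − 2.1 = 18.9→19) → #4B7313
20%: (83 − 16.6 = 66.4→66, 128 − 25.6 = 102.4→102, 21 − 4.2 = 16.8→17) → #426611
30%: (83 − 24.9 = 58.1→58, 128 − 38.4 = 89.6→90, 21 − 6.3 = 14.7→15) → #3A5A0F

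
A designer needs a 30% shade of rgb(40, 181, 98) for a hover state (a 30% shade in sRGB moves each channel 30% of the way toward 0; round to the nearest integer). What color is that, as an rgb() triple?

Lerp each channel 30% toward 0:
  R: 40 + 0.3×(0−40) = 40 − 12 = 28 → 28
  G: 181 + 0.3×(0−181) = 181 − 54.3 = 126.7 → 127
  B: 98 + 0.3×(0−98) = 98 − 29.4 = 68.6 → 69

rgb(28, 127, 69)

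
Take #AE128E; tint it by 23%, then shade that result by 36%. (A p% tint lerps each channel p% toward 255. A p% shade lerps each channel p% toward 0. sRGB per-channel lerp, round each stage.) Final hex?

#7C2F6C

#AE128E is rgb(174, 18, 142).
A 23% tint moves each channel 23% toward 255:
  R: 174 + 18.63 = 192.63 → 193
  G: 18 + 0.23×(255−18) = 18 + 54.51 = 72.51 → 73
  B: 142 + 25.99 = 167.99 → 168
After the tint: rgb(193, 73, 168) = #C149A8.
A 36% shade moves each channel 36% toward 0:
  R: 193 − 69.48 = 123.52 → 124
  G: 73 + 0.36×(0−73) = 73 − 26.28 = 46.72 → 47
  B: 168 − 60.48 = 107.52 → 108
rgb(124, 47, 108) = #7C2F6C.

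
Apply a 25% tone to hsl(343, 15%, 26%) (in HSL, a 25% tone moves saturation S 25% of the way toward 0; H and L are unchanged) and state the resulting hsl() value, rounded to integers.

hsl(343, 11%, 26%)

S moves 25% from 15 toward 0: 15 − 3.75 = 11.25 → 11.
H and L are unchanged.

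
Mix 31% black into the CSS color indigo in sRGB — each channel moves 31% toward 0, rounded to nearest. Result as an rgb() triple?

CSS indigo is rgb(75, 0, 130).
A 31% shade moves each channel 31% toward 0:
  R: 75 − 23.25 = 51.75 → 52
  G: 0 + 0 = 0 → 0
  B: 130 + 0.31×(0−130) = 130 − 40.3 = 89.7 → 90

rgb(52, 0, 90)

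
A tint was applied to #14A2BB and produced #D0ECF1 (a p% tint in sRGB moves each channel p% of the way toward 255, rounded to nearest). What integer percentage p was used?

#14A2BB is rgb(20, 162, 187); #D0ECF1 is rgb(208, 236, 241).
On the R channel (widest range): 208 ≈ 20 + (p/100)(255 − 20), so p ≈ 100×(208 − 20)/(255 − 20) = 18800/235 = 80.00.
p = 80 reproduces all three channels after rounding.

80%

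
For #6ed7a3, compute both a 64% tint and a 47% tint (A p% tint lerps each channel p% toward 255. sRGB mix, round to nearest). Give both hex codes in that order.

#6ed7a3 is rgb(110, 215, 163).
64% tint:
  R: 110 + 0.64×(255−110) = 110 + 92.8 = 202.8 → 203
  G: 215 + 0.64×(255−215) = 215 + 25.6 = 240.6 → 241
  B: 163 + 58.88 = 221.88 → 222
  → #cbf1de
47% tint:
  R: 110 + 0.47×(255−110) = 110 + 68.15 = 178.15 → 178
  G: 215 + 18.8 = 233.8 → 234
  B: 163 + 0.47×(255−163) = 163 + 43.24 = 206.24 → 206
  → #b2eace

#cbf1de, #b2eace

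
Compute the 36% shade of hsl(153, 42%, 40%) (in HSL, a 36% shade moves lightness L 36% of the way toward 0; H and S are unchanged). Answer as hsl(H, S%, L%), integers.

L moves 36% from 40 toward 0: 40 − 14.4 = 25.6 → 26.
H and S are unchanged.

hsl(153, 42%, 26%)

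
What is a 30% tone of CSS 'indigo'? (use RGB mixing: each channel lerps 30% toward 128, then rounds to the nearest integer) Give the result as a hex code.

CSS indigo is rgb(75, 0, 130).
Lerp each channel 30% toward 128:
  R: 75 + 0.3×(128−75) = 75 + 15.9 = 90.9 → 91
  G: 0 + 0.3×(128−0) = 0 + 38.4 = 38.4 → 38
  B: 130 − 0.6 = 129.4 → 129
rgb(91, 38, 129) = #5B2681.

#5B2681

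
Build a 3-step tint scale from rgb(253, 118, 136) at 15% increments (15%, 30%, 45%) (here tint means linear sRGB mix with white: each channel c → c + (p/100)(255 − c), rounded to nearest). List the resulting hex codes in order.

#FD8B9A, #FE9FAC, #FEB4BE

15%: (253→253, 118 + 20.55 = 138.55→139, 136 + 17.85 = 153.85→154) → #FD8B9A
30%: (253 + 0.6 = 253.6→254, 118 + 41.1 = 159.1→159, 136 + 35.7 = 171.7→172) → #FE9FAC
45%: (253 + 0.9 = 253.9→254, 118 + 61.65 = 179.65→180, 136 + 53.55 = 189.55→190) → #FEB4BE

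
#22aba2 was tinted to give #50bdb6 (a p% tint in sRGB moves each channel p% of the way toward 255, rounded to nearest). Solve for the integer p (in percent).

#22aba2 is rgb(34, 171, 162); #50bdb6 is rgb(80, 189, 182).
On the R channel (widest range): 80 ≈ 34 + (p/100)(255 − 34), so p ≈ 100×(80 − 34)/(255 − 34) = 4600/221 = 20.81.
p = 21 reproduces all three channels after rounding.

21%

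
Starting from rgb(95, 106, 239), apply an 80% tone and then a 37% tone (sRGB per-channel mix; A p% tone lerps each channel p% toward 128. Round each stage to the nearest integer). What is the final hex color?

#7c7d8e

An 80% tone moves each channel 80% toward 128:
  R: 95 + 0.8×(128−95) = 95 + 26.4 = 121.4 → 121
  G: 106 + 0.8×(128−106) = 106 + 17.6 = 123.6 → 124
  B: 239 − 88.8 = 150.2 → 150
After the tone: rgb(121, 124, 150) = #797c96.
A 37% tone moves each channel 37% toward 128:
  R: 121 + 0.37×(128−121) = 121 + 2.59 = 123.59 → 124
  G: 124 + 0.37×(128−124) = 124 + 1.48 = 125.48 → 125
  B: 150 − 8.14 = 141.86 → 142
rgb(124, 125, 142) = #7c7d8e.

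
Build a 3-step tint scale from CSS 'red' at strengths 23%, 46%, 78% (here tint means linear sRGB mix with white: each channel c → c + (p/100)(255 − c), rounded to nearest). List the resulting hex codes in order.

#ff3b3b, #ff7575, #ffc7c7

CSS red is rgb(255, 0, 0).
23%: (255→255, 0 + 58.65 = 58.65→59, 0 + 58.65 = 58.65→59) → #ff3b3b
46%: (255→255, 0 + 117.3 = 117.3→117, 0 + 117.3 = 117.3→117) → #ff7575
78%: (255→255, 0 + 198.9 = 198.9→199, 0 + 198.9 = 198.9→199) → #ffc7c7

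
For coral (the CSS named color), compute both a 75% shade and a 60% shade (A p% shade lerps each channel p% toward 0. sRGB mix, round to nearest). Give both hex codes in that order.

#402014, #663320

CSS coral is rgb(255, 127, 80).
75% shade:
  R: 255 + 0.75×(0−255) = 255 − 191.25 = 63.75 → 64
  G: 127 + 0.75×(0−127) = 127 − 95.25 = 31.75 → 32
  B: 80 + 0.75×(0−80) = 80 − 60 = 20 → 20
  → #402014
60% shade:
  R: 255 − 153 = 102 → 102
  G: 127 − 76.2 = 50.8 → 51
  B: 80 + 0.6×(0−80) = 80 − 48 = 32 → 32
  → #663320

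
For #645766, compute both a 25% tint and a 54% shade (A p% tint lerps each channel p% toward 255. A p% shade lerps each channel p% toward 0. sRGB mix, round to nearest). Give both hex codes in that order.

#8b818c, #2e282f

#645766 is rgb(100, 87, 102).
25% tint:
  R: 100 + 38.75 = 138.75 → 139
  G: 87 + 0.25×(255−87) = 87 + 42 = 129 → 129
  B: 102 + 38.25 = 140.25 → 140
  → #8b818c
54% shade:
  R: 100 + 0.54×(0−100) = 100 − 54 = 46 → 46
  G: 87 + 0.54×(0−87) = 87 − 46.98 = 40.02 → 40
  B: 102 − 55.08 = 46.92 → 47
  → #2e282f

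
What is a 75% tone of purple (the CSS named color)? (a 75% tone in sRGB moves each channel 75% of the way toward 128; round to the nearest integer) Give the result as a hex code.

#806080

CSS purple is rgb(128, 0, 128).
A 75% tone moves each channel 75% toward 128:
  R: 128 + 0.75×(128−128) = 128 + 0 = 128 → 128
  G: 0 + 0.75×(128−0) = 0 + 96 = 96 → 96
  B: 128 + 0.75×(128−128) = 128 + 0 = 128 → 128
rgb(128, 96, 128) = #806080.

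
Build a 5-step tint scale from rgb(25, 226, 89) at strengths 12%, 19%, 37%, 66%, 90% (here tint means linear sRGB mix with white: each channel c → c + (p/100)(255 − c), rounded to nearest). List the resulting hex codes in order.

12%: (25 + 27.6 = 52.6→53, 226 + 3.48 = 229.48→229, 89 + 19.92 = 108.92→109) → #35e56d
19%: (25 + 43.7 = 68.7→69, 226 + 5.51 = 231.51→232, 89 + 31.54 = 120.54→121) → #45e879
37%: (25 + 85.1 = 110.1→110, 226 + 10.73 = 236.73→237, 89 + 61.42 = 150.42→150) → #6eed96
66%: (25 + 151.8 = 176.8→177, 226 + 19.14 = 245.14→245, 89 + 109.56 = 198.56→199) → #b1f5c7
90%: (25 + 207 = 232→232, 226 + 26.1 = 252.1→252, 89 + 149.4 = 238.4→238) → #e8fcee

#35e56d, #45e879, #6eed96, #b1f5c7, #e8fcee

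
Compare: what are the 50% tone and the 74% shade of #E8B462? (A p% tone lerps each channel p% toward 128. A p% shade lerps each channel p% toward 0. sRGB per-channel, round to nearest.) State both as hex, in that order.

#B49A71, #3C2F19

#E8B462 is rgb(232, 180, 98).
50% tone:
  R: 232 − 52 = 180 → 180
  G: 180 + 0.5×(128−180) = 180 − 26 = 154 → 154
  B: 98 + 0.5×(128−98) = 98 + 15 = 113 → 113
  → #B49A71
74% shade:
  R: 232 + 0.74×(0−232) = 232 − 171.68 = 60.32 → 60
  G: 180 + 0.74×(0−180) = 180 − 133.2 = 46.8 → 47
  B: 98 − 72.52 = 25.48 → 25
  → #3C2F19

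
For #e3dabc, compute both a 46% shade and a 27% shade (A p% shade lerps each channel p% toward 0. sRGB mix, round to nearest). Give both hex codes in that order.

#e3dabc is rgb(227, 218, 188).
46% shade:
  R: 227 − 104.42 = 122.58 → 123
  G: 218 + 0.46×(0−218) = 218 − 100.28 = 117.72 → 118
  B: 188 + 0.46×(0−188) = 188 − 86.48 = 101.52 → 102
  → #7b7666
27% shade:
  R: 227 − 61.29 = 165.71 → 166
  G: 218 + 0.27×(0−218) = 218 − 58.86 = 159.14 → 159
  B: 188 − 50.76 = 137.24 → 137
  → #a69f89

#7b7666, #a69f89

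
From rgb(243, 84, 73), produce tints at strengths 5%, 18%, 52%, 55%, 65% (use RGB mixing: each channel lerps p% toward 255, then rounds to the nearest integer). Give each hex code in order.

5%: (243 + 0.6 = 243.6→244, 84 + 8.55 = 92.55→93, 73 + 9.1 = 82.1→82) → #F45D52
18%: (243 + 2.16 = 245.16→245, 84 + 30.78 = 114.78→115, 73 + 32.76 = 105.76→106) → #F5736A
52%: (243 + 6.24 = 249.24→249, 84 + 88.92 = 172.92→173, 73 + 94.64 = 167.64→168) → #F9ADA8
55%: (243 + 6.6 = 249.6→250, 84 + 94.05 = 178.05→178, 73 + 100.1 = 173.1→173) → #FAB2AD
65%: (243 + 7.8 = 250.8→251, 84 + 111.15 = 195.15→195, 73 + 118.3 = 191.3→191) → #FBC3BF

#F45D52, #F5736A, #F9ADA8, #FAB2AD, #FBC3BF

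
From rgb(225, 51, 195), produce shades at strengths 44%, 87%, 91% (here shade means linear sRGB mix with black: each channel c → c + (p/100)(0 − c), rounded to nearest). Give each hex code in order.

#7e1d6d, #1d0719, #140512

44%: (225 − 99 = 126→126, 51 − 22.44 = 28.56→29, 195 − 85.8 = 109.2→109) → #7e1d6d
87%: (225 − 195.75 = 29.25→29, 51 − 44.37 = 6.63→7, 195 − 169.65 = 25.35→25) → #1d0719
91%: (225 − 204.75 = 20.25→20, 51 − 46.41 = 4.59→5, 195 − 177.45 = 17.55→18) → #140512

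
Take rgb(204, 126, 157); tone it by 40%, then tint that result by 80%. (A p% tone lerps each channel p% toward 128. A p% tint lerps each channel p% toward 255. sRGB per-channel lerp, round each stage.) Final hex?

A 40% tone moves each channel 40% toward 128:
  R: 204 + 0.4×(128−204) = 204 − 30.4 = 173.6 → 174
  G: 126 + 0.8 = 126.8 → 127
  B: 157 − 11.6 = 145.4 → 145
After the tone: rgb(174, 127, 145) = #ae7f91.
Lerp each channel 80% toward 255:
  R: 174 + 0.8×(255−174) = 174 + 64.8 = 238.8 → 239
  G: 127 + 0.8×(255−127) = 127 + 102.4 = 229.4 → 229
  B: 145 + 0.8×(255−145) = 145 + 88 = 233 → 233
rgb(239, 229, 233) = #efe5e9.

#efe5e9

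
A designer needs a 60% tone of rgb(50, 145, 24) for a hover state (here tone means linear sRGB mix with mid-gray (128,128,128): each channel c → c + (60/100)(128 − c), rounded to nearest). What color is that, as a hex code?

#618756

A 60% tone moves each channel 60% toward 128:
  R: 50 + 0.6×(128−50) = 50 + 46.8 = 96.8 → 97
  G: 145 + 0.6×(128−145) = 145 − 10.2 = 134.8 → 135
  B: 24 + 62.4 = 86.4 → 86
rgb(97, 135, 86) = #618756.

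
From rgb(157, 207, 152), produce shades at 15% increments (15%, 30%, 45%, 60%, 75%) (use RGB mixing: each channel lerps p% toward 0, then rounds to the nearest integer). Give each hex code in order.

15%: (157 − 23.55 = 133.45→133, 207 − 31.05 = 175.95→176, 152 − 22.8 = 129.2→129) → #85b081
30%: (157 − 47.1 = 109.9→110, 207 − 62.1 = 144.9→145, 152 − 45.6 = 106.4→106) → #6e916a
45%: (157 − 70.65 = 86.35→86, 207 − 93.15 = 113.85→114, 152 − 68.4 = 83.6→84) → #567254
60%: (157 − 94.2 = 62.8→63, 207 − 124.2 = 82.8→83, 152 − 91.2 = 60.8→61) → #3f533d
75%: (157 − 117.75 = 39.25→39, 207 − 155.25 = 51.75→52, 152 − 114 = 38→38) → #273426

#85b081, #6e916a, #567254, #3f533d, #273426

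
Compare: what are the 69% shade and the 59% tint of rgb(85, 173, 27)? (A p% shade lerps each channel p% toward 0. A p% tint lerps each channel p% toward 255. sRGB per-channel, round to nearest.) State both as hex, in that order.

69% shade:
  R: 85 − 58.65 = 26.35 → 26
  G: 173 + 0.69×(0−173) = 173 − 119.37 = 53.63 → 54
  B: 27 − 18.63 = 8.37 → 8
  → #1a3608
59% tint:
  R: 85 + 100.3 = 185.3 → 185
  G: 173 + 0.59×(255−173) = 173 + 48.38 = 221.38 → 221
  B: 27 + 134.52 = 161.52 → 162
  → #b9dda2

#1a3608, #b9dda2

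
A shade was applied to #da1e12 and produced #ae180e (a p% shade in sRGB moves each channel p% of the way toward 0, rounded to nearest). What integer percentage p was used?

#da1e12 is rgb(218, 30, 18); #ae180e is rgb(174, 24, 14).
On the R channel (widest range): 174 ≈ 218 + (p/100)(0 − 218), so p ≈ 100×(174 − 218)/(0 − 218) = -4400/-218 = 20.18.
p = 20 reproduces all three channels after rounding.

20%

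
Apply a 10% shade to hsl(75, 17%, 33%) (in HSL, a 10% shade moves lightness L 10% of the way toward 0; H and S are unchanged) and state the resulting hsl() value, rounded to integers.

hsl(75, 17%, 30%)

L moves 10% from 33 toward 0: 33 − 3.3 = 29.7 → 30.
H and S are unchanged.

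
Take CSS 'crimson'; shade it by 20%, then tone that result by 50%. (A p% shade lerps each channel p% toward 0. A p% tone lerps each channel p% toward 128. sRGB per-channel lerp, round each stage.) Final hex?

#984858

CSS crimson is rgb(220, 20, 60).
Lerp each channel 20% toward 0:
  R: 220 − 44 = 176 → 176
  G: 20 + 0.2×(0−20) = 20 − 4 = 16 → 16
  B: 60 + 0.2×(0−60) = 60 − 12 = 48 → 48
After the shade: rgb(176, 16, 48) = #b01030.
Per channel, c → c + 0.5(128 − c):
  R: 176 − 24 = 152 → 152
  G: 16 + 56 = 72 → 72
  B: 48 + 0.5×(128−48) = 48 + 40 = 88 → 88
rgb(152, 72, 88) = #984858.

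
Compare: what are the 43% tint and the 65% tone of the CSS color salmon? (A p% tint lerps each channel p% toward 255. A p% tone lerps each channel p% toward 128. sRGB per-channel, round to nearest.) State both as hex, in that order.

#FCB7AF, #AB807B

CSS salmon is rgb(250, 128, 114).
43% tint:
  R: 250 + 0.43×(255−250) = 250 + 2.15 = 252.15 → 252
  G: 128 + 0.43×(255−128) = 128 + 54.61 = 182.61 → 183
  B: 114 + 60.63 = 174.63 → 175
  → #FCB7AF
65% tone:
  R: 250 + 0.65×(128−250) = 250 − 79.3 = 170.7 → 171
  G: 128 + 0 = 128 → 128
  B: 114 + 0.65×(128−114) = 114 + 9.1 = 123.1 → 123
  → #AB807B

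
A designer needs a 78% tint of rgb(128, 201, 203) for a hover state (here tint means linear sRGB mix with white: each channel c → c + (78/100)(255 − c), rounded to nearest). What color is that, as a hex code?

Lerp each channel 78% toward 255:
  R: 128 + 99.06 = 227.06 → 227
  G: 201 + 42.12 = 243.12 → 243
  B: 203 + 0.78×(255−203) = 203 + 40.56 = 243.56 → 244
rgb(227, 243, 244) = #e3f3f4.

#e3f3f4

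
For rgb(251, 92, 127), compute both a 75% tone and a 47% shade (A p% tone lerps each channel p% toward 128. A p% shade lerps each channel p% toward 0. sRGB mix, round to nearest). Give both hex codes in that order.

#9F7780, #853143

75% tone:
  R: 251 − 92.25 = 158.75 → 159
  G: 92 + 27 = 119 → 119
  B: 127 + 0.75×(128−127) = 127 + 0.75 = 127.75 → 128
  → #9F7780
47% shade:
  R: 251 − 117.97 = 133.03 → 133
  G: 92 + 0.47×(0−92) = 92 − 43.24 = 48.76 → 49
  B: 127 + 0.47×(0−127) = 127 − 59.69 = 67.31 → 67
  → #853143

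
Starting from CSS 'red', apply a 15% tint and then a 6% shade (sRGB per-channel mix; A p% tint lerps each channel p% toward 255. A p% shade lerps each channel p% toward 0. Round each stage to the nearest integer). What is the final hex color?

CSS red is rgb(255, 0, 0).
Per channel, c → c + 0.15(255 − c):
  R: 255 + 0.15×(255−255) = 255 + 0 = 255 → 255
  G: 0 + 0.15×(255−0) = 0 + 38.25 = 38.25 → 38
  B: 0 + 38.25 = 38.25 → 38
After the tint: rgb(255, 38, 38) = #FF2626.
A 6% shade moves each channel 6% toward 0:
  R: 255 + 0.06×(0−255) = 255 − 15.3 = 239.7 → 240
  G: 38 − 2.28 = 35.72 → 36
  B: 38 − 2.28 = 35.72 → 36
rgb(240, 36, 36) = #F02424.

#F02424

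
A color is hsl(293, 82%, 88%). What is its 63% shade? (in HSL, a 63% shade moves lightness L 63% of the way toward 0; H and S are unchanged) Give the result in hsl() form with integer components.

L moves 63% from 88 toward 0: 88 − 55.44 = 32.56 → 33.
H and S are unchanged.

hsl(293, 82%, 33%)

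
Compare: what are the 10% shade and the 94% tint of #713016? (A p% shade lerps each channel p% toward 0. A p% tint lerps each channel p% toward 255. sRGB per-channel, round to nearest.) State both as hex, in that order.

#662b14, #f6f3f1

#713016 is rgb(113, 48, 22).
10% shade:
  R: 113 + 0.1×(0−113) = 113 − 11.3 = 101.7 → 102
  G: 48 + 0.1×(0−48) = 48 − 4.8 = 43.2 → 43
  B: 22 − 2.2 = 19.8 → 20
  → #662b14
94% tint:
  R: 113 + 0.94×(255−113) = 113 + 133.48 = 246.48 → 246
  G: 48 + 0.94×(255−48) = 48 + 194.58 = 242.58 → 243
  B: 22 + 219.02 = 241.02 → 241
  → #f6f3f1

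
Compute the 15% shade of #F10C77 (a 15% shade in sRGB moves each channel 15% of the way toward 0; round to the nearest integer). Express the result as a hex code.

#F10C77 is rgb(241, 12, 119).
Lerp each channel 15% toward 0:
  R: 241 + 0.15×(0−241) = 241 − 36.15 = 204.85 → 205
  G: 12 + 0.15×(0−12) = 12 − 1.8 = 10.2 → 10
  B: 119 − 17.85 = 101.15 → 101
rgb(205, 10, 101) = #CD0A65.

#CD0A65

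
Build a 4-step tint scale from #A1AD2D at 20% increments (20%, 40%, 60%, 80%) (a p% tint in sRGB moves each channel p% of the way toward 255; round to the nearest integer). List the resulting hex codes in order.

#B4BD57, #C7CE81, #D9DEAB, #ECEFD5

#A1AD2D is rgb(161, 173, 45).
20%: (161 + 18.8 = 179.8→180, 173 + 16.4 = 189.4→189, 45 + 42 = 87→87) → #B4BD57
40%: (161 + 37.6 = 198.6→199, 173 + 32.8 = 205.8→206, 45 + 84 = 129→129) → #C7CE81
60%: (161 + 56.4 = 217.4→217, 173 + 49.2 = 222.2→222, 45 + 126 = 171→171) → #D9DEAB
80%: (161 + 75.2 = 236.2→236, 173 + 65.6 = 238.6→239, 45 + 168 = 213→213) → #ECEFD5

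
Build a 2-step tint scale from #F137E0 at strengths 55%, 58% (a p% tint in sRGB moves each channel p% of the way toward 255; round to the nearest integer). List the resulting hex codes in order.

#F137E0 is rgb(241, 55, 224).
55%: (241 + 7.7 = 248.7→249, 55 + 110 = 165→165, 224 + 17.05 = 241.05→241) → #F9A5F1
58%: (241 + 8.12 = 249.12→249, 55 + 116 = 171→171, 224 + 17.98 = 241.98→242) → #F9ABF2

#F9A5F1, #F9ABF2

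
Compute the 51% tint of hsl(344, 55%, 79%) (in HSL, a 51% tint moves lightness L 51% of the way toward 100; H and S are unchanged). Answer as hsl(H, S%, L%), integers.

L moves 51% from 79 toward 100: 79 + 10.71 = 89.71 → 90.
H and S are unchanged.

hsl(344, 55%, 90%)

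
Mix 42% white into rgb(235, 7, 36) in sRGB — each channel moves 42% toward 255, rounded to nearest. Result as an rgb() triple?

rgb(243, 111, 128)

A 42% tint moves each channel 42% toward 255:
  R: 235 + 0.42×(255−235) = 235 + 8.4 = 243.4 → 243
  G: 7 + 104.16 = 111.16 → 111
  B: 36 + 91.98 = 127.98 → 128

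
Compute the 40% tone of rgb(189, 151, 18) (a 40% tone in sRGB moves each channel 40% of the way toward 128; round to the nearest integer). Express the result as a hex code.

Per channel, c → c + 0.4(128 − c):
  R: 189 + 0.4×(128−189) = 189 − 24.4 = 164.6 → 165
  G: 151 + 0.4×(128−151) = 151 − 9.2 = 141.8 → 142
  B: 18 + 0.4×(128−18) = 18 + 44 = 62 → 62
rgb(165, 142, 62) = #a58e3e.

#a58e3e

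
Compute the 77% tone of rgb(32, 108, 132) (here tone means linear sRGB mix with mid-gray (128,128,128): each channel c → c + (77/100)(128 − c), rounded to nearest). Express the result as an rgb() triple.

A 77% tone moves each channel 77% toward 128:
  R: 32 + 73.92 = 105.92 → 106
  G: 108 + 0.77×(128−108) = 108 + 15.4 = 123.4 → 123
  B: 132 − 3.08 = 128.92 → 129

rgb(106, 123, 129)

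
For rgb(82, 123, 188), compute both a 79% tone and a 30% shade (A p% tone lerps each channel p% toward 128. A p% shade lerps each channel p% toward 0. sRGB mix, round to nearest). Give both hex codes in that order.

79% tone:
  R: 82 + 0.79×(128−82) = 82 + 36.34 = 118.34 → 118
  G: 123 + 0.79×(128−123) = 123 + 3.95 = 126.95 → 127
  B: 188 − 47.4 = 140.6 → 141
  → #767F8D
30% shade:
  R: 82 + 0.3×(0−82) = 82 − 24.6 = 57.4 → 57
  G: 123 − 36.9 = 86.1 → 86
  B: 188 + 0.3×(0−188) = 188 − 56.4 = 131.6 → 132
  → #395684

#767F8D, #395684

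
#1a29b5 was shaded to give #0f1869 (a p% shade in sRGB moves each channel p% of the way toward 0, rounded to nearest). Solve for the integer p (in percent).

42%

#1a29b5 is rgb(26, 41, 181); #0f1869 is rgb(15, 24, 105).
On the B channel (widest range): 105 ≈ 181 + (p/100)(0 − 181), so p ≈ 100×(105 − 181)/(0 − 181) = -7600/-181 = 41.99.
p = 42 reproduces all three channels after rounding.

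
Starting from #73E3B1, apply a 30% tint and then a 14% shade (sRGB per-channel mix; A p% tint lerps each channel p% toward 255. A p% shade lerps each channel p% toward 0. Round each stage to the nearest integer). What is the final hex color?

#73E3B1 is rgb(115, 227, 177).
Per channel, c → c + 0.3(255 − c):
  R: 115 + 0.3×(255−115) = 115 + 42 = 157 → 157
  G: 227 + 8.4 = 235.4 → 235
  B: 177 + 23.4 = 200.4 → 200
After the tint: rgb(157, 235, 200) = #9DEBC8.
Lerp each channel 14% toward 0:
  R: 157 + 0.14×(0−157) = 157 − 21.98 = 135.02 → 135
  G: 235 + 0.14×(0−235) = 235 − 32.9 = 202.1 → 202
  B: 200 − 28 = 172 → 172
rgb(135, 202, 172) = #87CAAC.

#87CAAC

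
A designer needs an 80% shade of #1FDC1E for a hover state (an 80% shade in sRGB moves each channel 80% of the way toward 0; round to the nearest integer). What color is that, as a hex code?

#062C06

#1FDC1E is rgb(31, 220, 30).
Per channel, c → c + 0.8(0 − c):
  R: 31 + 0.8×(0−31) = 31 − 24.8 = 6.2 → 6
  G: 220 + 0.8×(0−220) = 220 − 176 = 44 → 44
  B: 30 − 24 = 6 → 6
rgb(6, 44, 6) = #062C06.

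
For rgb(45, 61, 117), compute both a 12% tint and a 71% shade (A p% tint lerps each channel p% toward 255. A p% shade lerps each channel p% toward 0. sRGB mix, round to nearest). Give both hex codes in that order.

#465486, #0d1222

12% tint:
  R: 45 + 25.2 = 70.2 → 70
  G: 61 + 0.12×(255−61) = 61 + 23.28 = 84.28 → 84
  B: 117 + 0.12×(255−117) = 117 + 16.56 = 133.56 → 134
  → #465486
71% shade:
  R: 45 + 0.71×(0−45) = 45 − 31.95 = 13.05 → 13
  G: 61 + 0.71×(0−61) = 61 − 43.31 = 17.69 → 18
  B: 117 + 0.71×(0−117) = 117 − 83.07 = 33.93 → 34
  → #0d1222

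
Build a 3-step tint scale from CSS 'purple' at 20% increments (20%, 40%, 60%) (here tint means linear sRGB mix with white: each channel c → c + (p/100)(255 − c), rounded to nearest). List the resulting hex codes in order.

#993399, #b366b3, #cc99cc

CSS purple is rgb(128, 0, 128).
20%: (128 + 25.4 = 153.4→153, 0 + 51 = 51→51, 128 + 25.4 = 153.4→153) → #993399
40%: (128 + 50.8 = 178.8→179, 0 + 102 = 102→102, 128 + 50.8 = 178.8→179) → #b366b3
60%: (128 + 76.2 = 204.2→204, 0 + 153 = 153→153, 128 + 76.2 = 204.2→204) → #cc99cc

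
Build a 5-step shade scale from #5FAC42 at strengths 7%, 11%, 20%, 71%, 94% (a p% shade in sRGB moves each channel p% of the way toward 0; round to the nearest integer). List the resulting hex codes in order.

#58A03D, #55993B, #4C8A35, #1C3213, #060A04

#5FAC42 is rgb(95, 172, 66).
7%: (95 − 6.65 = 88.35→88, 172 − 12.04 = 159.96→160, 66 − 4.62 = 61.38→61) → #58A03D
11%: (95 − 10.45 = 84.55→85, 172 − 18.92 = 153.08→153, 66 − 7.26 = 58.74→59) → #55993B
20%: (95 − 19 = 76→76, 172 − 34.4 = 137.6→138, 66 − 13.2 = 52.8→53) → #4C8A35
71%: (95 − 67.45 = 27.55→28, 172 − 122.12 = 49.88→50, 66 − 46.86 = 19.14→19) → #1C3213
94%: (95 − 89.3 = 5.7→6, 172 − 161.68 = 10.32→10, 66 − 62.04 = 3.96→4) → #060A04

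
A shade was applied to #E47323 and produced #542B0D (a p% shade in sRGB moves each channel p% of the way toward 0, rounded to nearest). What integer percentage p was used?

63%

#E47323 is rgb(228, 115, 35); #542B0D is rgb(84, 43, 13).
On the R channel (widest range): 84 ≈ 228 + (p/100)(0 − 228), so p ≈ 100×(84 − 228)/(0 − 228) = -14400/-228 = 63.16.
p = 63 reproduces all three channels after rounding.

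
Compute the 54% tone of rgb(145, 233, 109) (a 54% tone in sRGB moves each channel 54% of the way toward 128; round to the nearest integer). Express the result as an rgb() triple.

Lerp each channel 54% toward 128:
  R: 145 + 0.54×(128−145) = 145 − 9.18 = 135.82 → 136
  G: 233 + 0.54×(128−233) = 233 − 56.7 = 176.3 → 176
  B: 109 + 10.26 = 119.26 → 119

rgb(136, 176, 119)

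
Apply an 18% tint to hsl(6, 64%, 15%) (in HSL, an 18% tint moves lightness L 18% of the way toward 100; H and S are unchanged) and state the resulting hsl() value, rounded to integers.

hsl(6, 64%, 30%)

L moves 18% from 15 toward 100: 15 + 15.3 = 30.3 → 30.
H and S are unchanged.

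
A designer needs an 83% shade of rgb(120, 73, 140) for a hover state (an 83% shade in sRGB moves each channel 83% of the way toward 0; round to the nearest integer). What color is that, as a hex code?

An 83% shade moves each channel 83% toward 0:
  R: 120 + 0.83×(0−120) = 120 − 99.6 = 20.4 → 20
  G: 73 − 60.59 = 12.41 → 12
  B: 140 + 0.83×(0−140) = 140 − 116.2 = 23.8 → 24
rgb(20, 12, 24) = #140C18.

#140C18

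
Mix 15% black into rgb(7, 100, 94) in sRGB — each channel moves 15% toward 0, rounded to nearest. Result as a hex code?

A 15% shade moves each channel 15% toward 0:
  R: 7 + 0.15×(0−7) = 7 − 1.05 = 5.95 → 6
  G: 100 − 15 = 85 → 85
  B: 94 + 0.15×(0−94) = 94 − 14.1 = 79.9 → 80
rgb(6, 85, 80) = #065550.

#065550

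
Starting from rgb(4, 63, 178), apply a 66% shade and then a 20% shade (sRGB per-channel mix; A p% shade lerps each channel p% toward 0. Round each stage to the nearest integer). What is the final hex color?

A 66% shade moves each channel 66% toward 0:
  R: 4 − 2.64 = 1.36 → 1
  G: 63 + 0.66×(0−63) = 63 − 41.58 = 21.42 → 21
  B: 178 − 117.48 = 60.52 → 61
After the shade: rgb(1, 21, 61) = #01153D.
Lerp each channel 20% toward 0:
  R: 1 − 0.2 = 0.8 → 1
  G: 21 − 4.2 = 16.8 → 17
  B: 61 + 0.2×(0−61) = 61 − 12.2 = 48.8 → 49
rgb(1, 17, 49) = #011131.

#011131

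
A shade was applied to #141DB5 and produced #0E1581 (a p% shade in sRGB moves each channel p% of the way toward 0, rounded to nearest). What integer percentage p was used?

#141DB5 is rgb(20, 29, 181); #0E1581 is rgb(14, 21, 129).
On the B channel (widest range): 129 ≈ 181 + (p/100)(0 − 181), so p ≈ 100×(129 − 181)/(0 − 181) = -5200/-181 = 28.73.
p = 29 reproduces all three channels after rounding.

29%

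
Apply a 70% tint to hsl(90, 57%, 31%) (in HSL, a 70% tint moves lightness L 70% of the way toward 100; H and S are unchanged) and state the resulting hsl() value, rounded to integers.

L moves 70% from 31 toward 100: 31 + 48.3 = 79.3 → 79.
H and S are unchanged.

hsl(90, 57%, 79%)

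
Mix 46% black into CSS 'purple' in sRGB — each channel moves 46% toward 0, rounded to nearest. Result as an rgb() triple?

rgb(69, 0, 69)

CSS purple is rgb(128, 0, 128).
Per channel, c → c + 0.46(0 − c):
  R: 128 − 58.88 = 69.12 → 69
  G: 0 + 0.46×(0−0) = 0 + 0 = 0 → 0
  B: 128 − 58.88 = 69.12 → 69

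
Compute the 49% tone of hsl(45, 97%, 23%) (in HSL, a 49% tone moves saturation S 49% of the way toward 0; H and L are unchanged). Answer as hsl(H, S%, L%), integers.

hsl(45, 49%, 23%)

S moves 49% from 97 toward 0: 97 − 47.53 = 49.47 → 49.
H and L are unchanged.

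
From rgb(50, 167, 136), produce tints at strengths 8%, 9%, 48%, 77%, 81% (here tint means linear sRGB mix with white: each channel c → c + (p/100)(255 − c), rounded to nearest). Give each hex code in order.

8%: (50 + 16.4 = 66.4→66, 167 + 7.04 = 174.04→174, 136 + 9.52 = 145.52→146) → #42AE92
9%: (50 + 18.45 = 68.45→68, 167 + 7.92 = 174.92→175, 136 + 10.71 = 146.71→147) → #44AF93
48%: (50 + 98.4 = 148.4→148, 167 + 42.24 = 209.24→209, 136 + 57.12 = 193.12→193) → #94D1C1
77%: (50 + 157.85 = 207.85→208, 167 + 67.76 = 234.76→235, 136 + 91.63 = 227.63→228) → #D0EBE4
81%: (50 + 166.05 = 216.05→216, 167 + 71.28 = 238.28→238, 136 + 96.39 = 232.39→232) → #D8EEE8

#42AE92, #44AF93, #94D1C1, #D0EBE4, #D8EEE8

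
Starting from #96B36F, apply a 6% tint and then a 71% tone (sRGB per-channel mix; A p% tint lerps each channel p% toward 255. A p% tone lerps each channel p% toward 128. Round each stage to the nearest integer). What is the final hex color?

#88907E

#96B36F is rgb(150, 179, 111).
Lerp each channel 6% toward 255:
  R: 150 + 0.06×(255−150) = 150 + 6.3 = 156.3 → 156
  G: 179 + 4.56 = 183.56 → 184
  B: 111 + 0.06×(255−111) = 111 + 8.64 = 119.64 → 120
After the tint: rgb(156, 184, 120) = #9CB878.
Per channel, c → c + 0.71(128 − c):
  R: 156 − 19.88 = 136.12 → 136
  G: 184 + 0.71×(128−184) = 184 − 39.76 = 144.24 → 144
  B: 120 + 0.71×(128−120) = 120 + 5.68 = 125.68 → 126
rgb(136, 144, 126) = #88907E.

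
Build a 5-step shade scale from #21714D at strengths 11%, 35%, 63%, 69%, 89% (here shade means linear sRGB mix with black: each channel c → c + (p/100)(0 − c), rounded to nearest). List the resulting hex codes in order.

#1D6545, #154932, #0C2A1C, #0A2318, #040C08

#21714D is rgb(33, 113, 77).
11%: (33 − 3.63 = 29.37→29, 113 − 12.43 = 100.57→101, 77 − 8.47 = 68.53→69) → #1D6545
35%: (33 − 11.55 = 21.45→21, 113 − 39.55 = 73.45→73, 77 − 26.95 = 50.05→50) → #154932
63%: (33 − 20.79 = 12.21→12, 113 − 71.19 = 41.81→42, 77 − 48.51 = 28.49→28) → #0C2A1C
69%: (33 − 22.77 = 10.23→10, 113 − 77.97 = 35.03→35, 77 − 53.13 = 23.87→24) → #0A2318
89%: (33 − 29.37 = 3.63→4, 113 − 100.57 = 12.43→12, 77 − 68.53 = 8.47→8) → #040C08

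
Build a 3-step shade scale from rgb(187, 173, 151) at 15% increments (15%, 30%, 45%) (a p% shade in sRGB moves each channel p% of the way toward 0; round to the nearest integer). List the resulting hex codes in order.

15%: (187 − 28.05 = 158.95→159, 173 − 25.95 = 147.05→147, 151 − 22.65 = 128.35→128) → #9f9380
30%: (187 − 56.1 = 130.9→131, 173 − 51.9 = 121.1→121, 151 − 45.3 = 105.7→106) → #83796a
45%: (187 − 84.15 = 102.85→103, 173 − 77.85 = 95.15→95, 151 − 67.95 = 83.05→83) → #675f53

#9f9380, #83796a, #675f53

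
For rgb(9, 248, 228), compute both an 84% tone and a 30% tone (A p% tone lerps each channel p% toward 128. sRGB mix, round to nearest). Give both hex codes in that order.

84% tone:
  R: 9 + 99.96 = 108.96 → 109
  G: 248 + 0.84×(128−248) = 248 − 100.8 = 147.2 → 147
  B: 228 − 84 = 144 → 144
  → #6d9390
30% tone:
  R: 9 + 0.3×(128−9) = 9 + 35.7 = 44.7 → 45
  G: 248 + 0.3×(128−248) = 248 − 36 = 212 → 212
  B: 228 − 30 = 198 → 198
  → #2dd4c6

#6d9390, #2dd4c6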